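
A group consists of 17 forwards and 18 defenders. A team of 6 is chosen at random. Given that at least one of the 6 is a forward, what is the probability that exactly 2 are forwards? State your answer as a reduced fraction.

6120/23597

Work in counts. Selections with at least one forward: C(35,6) − C(18,6) = 1623160 − 18564 = 1604596.
Of those, selections where exactly 2 are forwards: C(17,2)·C(18,4) = 136·3060 = 416160.
Conditional probability = 416160/1604596 = 6120/23597.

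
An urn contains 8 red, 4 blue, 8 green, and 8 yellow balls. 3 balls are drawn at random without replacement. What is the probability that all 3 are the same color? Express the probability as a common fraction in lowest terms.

There are C(28,3) = 3276 ways to draw 3 balls.
All same color: C(8,3) + C(4,3) + C(8,3) + C(8,3) = 56 + 4 + 56 + 56 = 172.
Probability = 172/3276 = 43/819.

43/819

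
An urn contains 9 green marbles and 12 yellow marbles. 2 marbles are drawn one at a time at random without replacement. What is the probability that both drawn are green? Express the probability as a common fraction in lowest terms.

Multiply the conditional probabilities at each draw: 9/21 · 8/20 = 72/420 = 6/35.

6/35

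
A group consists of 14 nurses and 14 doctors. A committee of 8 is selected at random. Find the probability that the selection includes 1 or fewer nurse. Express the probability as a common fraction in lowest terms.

There are C(28,8) = 3108105 ways to choose the 8.
Favorable selections (1 or fewer nurse): C(14,0)·C(14,8) + C(14,1)·C(14,7) = 3003 + 48048 = 51051.
Probability = 51051/3108105 = 17/1035.

17/1035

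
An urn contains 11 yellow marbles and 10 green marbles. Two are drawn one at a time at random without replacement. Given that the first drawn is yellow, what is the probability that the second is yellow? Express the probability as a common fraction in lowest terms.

After removing one yellow, 20 remain: 10 yellow and 10 green.
So the probability the next is yellow is 10/20 = 1/2.

1/2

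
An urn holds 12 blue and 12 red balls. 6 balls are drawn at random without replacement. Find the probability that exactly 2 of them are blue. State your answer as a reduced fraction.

The sample space is all 6-subsets of the 24: C(24,6) = 134596.
Selections with exactly 2 blue: choose 2 of the 12 blue and 4 of the 12 red, C(12,2)·C(12,4) = 66·495 = 32670.
Probability = 32670/134596 = 1485/6118.

1485/6118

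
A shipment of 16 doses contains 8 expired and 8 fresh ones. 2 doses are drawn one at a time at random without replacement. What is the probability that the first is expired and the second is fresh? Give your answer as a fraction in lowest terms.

Multiply the conditional probabilities at each draw: 8/16 · 8/15 = 64/240 = 4/15.

4/15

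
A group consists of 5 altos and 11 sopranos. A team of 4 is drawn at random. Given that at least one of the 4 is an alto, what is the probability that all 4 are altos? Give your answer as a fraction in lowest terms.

1/298

Work in counts. Selections with at least one alto: C(16,4) − C(11,4) = 1820 − 330 = 1490.
Of those, selections where all 4 are altos: C(5,4) = 5.
Conditional probability = 5/1490 = 1/298.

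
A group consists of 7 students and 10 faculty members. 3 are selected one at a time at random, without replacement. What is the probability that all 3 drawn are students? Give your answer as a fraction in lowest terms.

7/136

Multiply the conditional probabilities at each draw: 7/17 · 6/16 · 5/15 = 210/4080 = 7/136.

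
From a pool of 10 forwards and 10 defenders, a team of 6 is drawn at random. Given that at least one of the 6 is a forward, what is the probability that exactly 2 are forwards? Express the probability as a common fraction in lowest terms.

63/257

Work in counts. Selections with at least one forward: C(20,6) − C(10,6) = 38760 − 210 = 38550.
Of those, selections where exactly 2 are forwards: C(10,2)·C(10,4) = 45·210 = 9450.
Conditional probability = 9450/38550 = 63/257.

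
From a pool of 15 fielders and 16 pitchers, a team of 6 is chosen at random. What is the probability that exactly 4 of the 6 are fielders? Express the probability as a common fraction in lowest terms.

200/899

There are C(31,6) = 736281 ways to choose 6 from 31.
Selections with exactly 4 fielders: choose 4 of the 15 fielders and 2 of the 16 pitchers, C(15,4)·C(16,2) = 1365·120 = 163800.
Probability = 163800/736281 = 200/899.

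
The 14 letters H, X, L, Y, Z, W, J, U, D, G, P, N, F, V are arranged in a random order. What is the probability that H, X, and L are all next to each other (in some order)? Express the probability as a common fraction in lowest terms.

3/91

There are 14! = 87178291200 arrangements.
Treat the three as one block: 12! placements × 3! orders within the block = 479001600·6 = 2874009600.
Probability = 2874009600/87178291200 = 3/91.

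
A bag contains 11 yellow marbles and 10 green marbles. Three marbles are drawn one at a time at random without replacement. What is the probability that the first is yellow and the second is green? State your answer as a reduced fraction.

Multiply the conditional probabilities at each draw: 11/21 · 10/20 = 110/420 = 11/42.

11/42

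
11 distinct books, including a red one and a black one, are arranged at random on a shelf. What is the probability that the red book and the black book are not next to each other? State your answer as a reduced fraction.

9/11

There are 11! = 39916800 arrangements.
Arrangements with the red book and the black book adjacent: 2·10! = 7257600.
So not adjacent: 39916800 − 7257600 = 32659200, probability 32659200/39916800 = 9/11.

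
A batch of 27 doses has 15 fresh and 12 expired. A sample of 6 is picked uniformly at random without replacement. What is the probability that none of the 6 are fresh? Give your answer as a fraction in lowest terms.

14/4485

There are C(27,6) = 296010 possible selections.
Selections with no fresh (all expired): C(12,6) = 924.
Probability = 924/296010 = 14/4485.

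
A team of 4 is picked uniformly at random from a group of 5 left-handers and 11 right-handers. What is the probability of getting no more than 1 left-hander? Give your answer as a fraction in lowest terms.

Total selections: C(16,4) = 1820.
Favorable selections (no more than 1 left-hander): C(5,0)·C(11,4) + C(5,1)·C(11,3) = 330 + 825 = 1155.
Probability = 1155/1820 = 33/52.

33/52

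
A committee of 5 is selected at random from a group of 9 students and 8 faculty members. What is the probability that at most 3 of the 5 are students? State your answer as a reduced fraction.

361/442

There are C(17,5) = 6188 ways to choose the 5.
Favorable selections (at most 3 students): C(9,0)·C(8,5) + C(9,1)·C(8,4) + C(9,2)·C(8,3) + C(9,3)·C(8,2) = 56 + 630 + 2016 + 2352 = 5054.
Probability = 5054/6188 = 361/442.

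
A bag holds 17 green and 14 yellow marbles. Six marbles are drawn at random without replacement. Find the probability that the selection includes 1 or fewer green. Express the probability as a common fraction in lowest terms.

There are C(31,6) = 736281 ways to choose the 6.
Favorable selections (1 or fewer green): C(17,0)·C(14,6) + C(17,1)·C(14,5) = 3003 + 34034 = 37037.
Probability = 37037/736281 = 407/8091.

407/8091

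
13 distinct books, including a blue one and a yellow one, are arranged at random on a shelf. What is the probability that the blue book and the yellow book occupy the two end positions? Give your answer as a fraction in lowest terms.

1/78

There are 13! = 6227020800 arrangements.
Place the blue book and the yellow book at the ends in 2 ways, arrange the remaining 11 in 11! = 39916800 ways: 2·39916800 = 79833600.
Probability = 79833600/6227020800 = 1/78.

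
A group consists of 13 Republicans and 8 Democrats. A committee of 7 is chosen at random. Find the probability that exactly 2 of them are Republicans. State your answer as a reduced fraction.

There are C(21,7) = 116280 ways to choose 7 from 21.
Selections with exactly 2 Republicans: choose 2 of the 13 Republicans and 5 of the 8 Democrats, C(13,2)·C(8,5) = 78·56 = 4368.
Probability = 4368/116280 = 182/4845.

182/4845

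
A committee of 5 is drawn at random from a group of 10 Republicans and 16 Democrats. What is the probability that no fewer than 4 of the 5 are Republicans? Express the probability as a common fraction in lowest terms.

903/16445

There are C(26,5) = 65780 ways to choose the 5.
Favorable selections (no fewer than 4 Republicans): C(10,4)·C(16,1) + C(10,5)·C(16,0) = 3360 + 252 = 3612.
Probability = 3612/65780 = 903/16445.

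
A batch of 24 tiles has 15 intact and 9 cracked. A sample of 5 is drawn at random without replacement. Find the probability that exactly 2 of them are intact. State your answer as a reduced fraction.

There are C(24,5) = 42504 ways to choose 5 from 24.
Selections with exactly 2 intact: choose 2 of the 15 intact and 3 of the 9 cracked, C(15,2)·C(9,3) = 105·84 = 8820.
Probability = 8820/42504 = 105/506.

105/506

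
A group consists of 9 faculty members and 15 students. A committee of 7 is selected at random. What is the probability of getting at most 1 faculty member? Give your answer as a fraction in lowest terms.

Total selections: C(24,7) = 346104.
Favorable selections (at most 1 faculty member): C(9,0)·C(15,7) + C(9,1)·C(15,6) = 6435 + 45045 = 51480.
Probability = 51480/346104 = 65/437.

65/437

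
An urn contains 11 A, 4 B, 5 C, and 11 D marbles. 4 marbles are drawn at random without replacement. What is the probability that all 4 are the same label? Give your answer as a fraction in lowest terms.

There are C(31,4) = 31465 ways to draw 4 marbles.
All same label: C(11,4) + C(4,4) + C(5,4) + C(11,4) = 330 + 1 + 5 + 330 = 666.
Probability = 666/31465.

666/31465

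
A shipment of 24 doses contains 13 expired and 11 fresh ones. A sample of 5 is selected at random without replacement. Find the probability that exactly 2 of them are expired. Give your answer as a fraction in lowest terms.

There are C(24,5) = 42504 ways to choose 5 from 24.
Selections with exactly 2 expired: choose 2 of the 13 expired and 3 of the 11 fresh, C(13,2)·C(11,3) = 78·165 = 12870.
Probability = 12870/42504 = 195/644.

195/644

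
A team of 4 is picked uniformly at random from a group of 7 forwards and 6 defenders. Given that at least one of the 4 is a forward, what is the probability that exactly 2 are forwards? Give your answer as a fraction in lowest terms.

9/20

Work in counts. Selections with at least one forward: C(13,4) − C(6,4) = 715 − 15 = 700.
Of those, selections where exactly 2 are forwards: C(7,2)·C(6,2) = 21·15 = 315.
Conditional probability = 315/700 = 9/20.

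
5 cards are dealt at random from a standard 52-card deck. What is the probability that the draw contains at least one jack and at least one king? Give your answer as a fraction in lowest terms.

There are C(52,5) = 2598960 possible draws.
By inclusion-exclusion on the complements, draws missing all jacks or all kings: C(48,5) + C(48,5) − C(44,5) = 1712304 + 1712304 − 1086008 = 2338600.
So draws with at least one of each: 2598960 − 2338600 = 260360, probability 260360/2598960 = 6509/64974.

6509/64974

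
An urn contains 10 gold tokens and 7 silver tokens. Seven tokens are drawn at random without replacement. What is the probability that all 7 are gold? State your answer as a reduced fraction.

15/2431

There are C(17,7) = 19448 possible selections.
Selections with all gold: C(10,7) = 120.
Probability = 120/19448 = 15/2431.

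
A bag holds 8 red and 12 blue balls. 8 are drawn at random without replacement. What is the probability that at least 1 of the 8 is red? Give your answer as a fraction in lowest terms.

8365/8398

Total selections: C(20,8) = 125970.
Favorable selections (at least 1 red): C(8,1)·C(12,7) + C(8,2)·C(12,6) + C(8,3)·C(12,5) + C(8,4)·C(12,4) + C(8,5)·C(12,3) + C(8,6)·C(12,2) + C(8,7)·C(12,1) + C(8,8)·C(12,0) = 6336 + 25872 + 44352 + 34650 + 12320 + 1848 + 96 + 1 = 125475.
Probability = 125475/125970 = 8365/8398.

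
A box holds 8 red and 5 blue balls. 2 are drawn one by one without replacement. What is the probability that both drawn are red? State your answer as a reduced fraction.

14/39

Multiply the conditional probabilities at each draw: 8/13 · 7/12 = 56/156 = 14/39.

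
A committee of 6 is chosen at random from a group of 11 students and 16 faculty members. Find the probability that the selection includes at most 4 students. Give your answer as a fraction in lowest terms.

4366/4485

There are C(27,6) = 296010 ways to choose the 6.
Favorable selections (at most 4 students): C(11,0)·C(16,6) + C(11,1)·C(16,5) + C(11,2)·C(16,4) + C(11,3)·C(16,3) + C(11,4)·C(16,2) = 8008 + 48048 + 100100 + 92400 + 39600 = 288156.
Probability = 288156/296010 = 4366/4485.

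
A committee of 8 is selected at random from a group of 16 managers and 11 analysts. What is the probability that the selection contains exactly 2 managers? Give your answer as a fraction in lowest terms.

112/4485

There are C(27,8) = 2220075 ways to choose 8 from 27.
Selections with exactly 2 managers: choose 2 of the 16 managers and 6 of the 11 analysts, C(16,2)·C(11,6) = 120·462 = 55440.
Probability = 55440/2220075 = 112/4485.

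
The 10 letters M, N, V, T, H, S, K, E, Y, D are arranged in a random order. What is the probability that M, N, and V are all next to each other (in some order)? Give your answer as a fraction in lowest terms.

1/15

There are 10! = 3628800 arrangements.
Treat the three as one block: 8! placements × 3! orders within the block = 40320·6 = 241920.
Probability = 241920/3628800 = 1/15.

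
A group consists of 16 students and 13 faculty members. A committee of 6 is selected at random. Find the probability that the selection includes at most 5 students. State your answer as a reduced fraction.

There are C(29,6) = 475020 ways to choose the 6.
Favorable selections (at most 5 students): C(16,0)·C(13,6) + C(16,1)·C(13,5) + C(16,2)·C(13,4) + C(16,3)·C(13,3) + C(16,4)·C(13,2) + C(16,5)·C(13,1) = 1716 + 20592 + 85800 + 160160 + 141960 + 56784 = 467012.
Probability = 467012/475020 = 1283/1305.

1283/1305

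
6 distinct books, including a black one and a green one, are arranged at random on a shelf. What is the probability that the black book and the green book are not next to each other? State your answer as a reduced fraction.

There are 6! = 720 arrangements.
Arrangements with the black book and the green book adjacent: 2·5! = 240.
So not adjacent: 720 − 240 = 480, probability 480/720 = 2/3.

2/3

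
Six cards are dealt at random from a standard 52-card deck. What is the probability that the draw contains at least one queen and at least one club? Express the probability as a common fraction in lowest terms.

6772177/20358520

There are C(52,6) = 20358520 possible draws.
By inclusion-exclusion on the complements, draws missing all queens or all clubs: C(48,6) + C(39,6) − C(36,6) = 12271512 + 3262623 − 1947792 = 13586343.
So draws with at least one of each: 20358520 − 13586343 = 6772177, probability 6772177/20358520.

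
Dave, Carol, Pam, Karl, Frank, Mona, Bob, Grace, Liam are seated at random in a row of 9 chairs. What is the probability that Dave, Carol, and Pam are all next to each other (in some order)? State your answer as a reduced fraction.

There are 9! = 362880 arrangements.
Treat the three as one block: 7! placements × 3! orders within the block = 5040·6 = 30240.
Probability = 30240/362880 = 1/12.

1/12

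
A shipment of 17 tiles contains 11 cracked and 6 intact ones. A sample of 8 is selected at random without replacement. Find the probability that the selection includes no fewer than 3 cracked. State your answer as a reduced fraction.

Total selections: C(17,8) = 24310.
Favorable selections (no fewer than 3 cracked): C(11,3)·C(6,5) + C(11,4)·C(6,4) + C(11,5)·C(6,3) + C(11,6)·C(6,2) + C(11,7)·C(6,1) + C(11,8)·C(6,0) = 990 + 4950 + 9240 + 6930 + 1980 + 165 = 24255.
Probability = 24255/24310 = 441/442.

441/442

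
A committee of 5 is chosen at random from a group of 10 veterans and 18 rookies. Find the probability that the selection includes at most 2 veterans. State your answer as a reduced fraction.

There are C(28,5) = 98280 ways to choose the 5.
Favorable selections (at most 2 veterans): C(10,0)·C(18,5) + C(10,1)·C(18,4) + C(10,2)·C(18,3) = 8568 + 30600 + 36720 = 75888.
Probability = 75888/98280 = 1054/1365.

1054/1365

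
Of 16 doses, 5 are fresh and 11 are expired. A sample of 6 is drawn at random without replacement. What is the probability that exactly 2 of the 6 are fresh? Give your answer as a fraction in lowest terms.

Total number of selections: C(16,6) = 8008.
Selections with exactly 2 fresh: choose 2 of the 5 fresh and 4 of the 11 expired, C(5,2)·C(11,4) = 10·330 = 3300.
Probability = 3300/8008 = 75/182.

75/182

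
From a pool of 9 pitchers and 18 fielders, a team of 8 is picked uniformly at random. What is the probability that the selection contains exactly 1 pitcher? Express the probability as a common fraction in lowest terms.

The sample space is all 8-subsets of the 27: C(27,8) = 2220075.
Selections with exactly 1 pitcher: choose 1 of the 9 pitchers and 7 of the 18 fielders, C(9,1)·C(18,7) = 9·31824 = 286416.
Probability = 286416/2220075 = 816/6325.

816/6325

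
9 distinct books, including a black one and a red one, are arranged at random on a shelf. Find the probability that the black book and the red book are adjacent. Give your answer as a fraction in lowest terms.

There are 9! = 362880 arrangements.
Treat the black book and the red book as a block: 8! arrangements of the blocks × 2 orders within the block = 2·40320 = 80640.
Probability = 80640/362880 = 2/9.

2/9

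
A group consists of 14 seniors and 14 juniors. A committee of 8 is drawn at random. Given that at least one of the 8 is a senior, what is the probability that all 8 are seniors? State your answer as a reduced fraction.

1/1034

Work in counts. Selections with at least one senior: C(28,8) − C(14,8) = 3108105 − 3003 = 3105102.
Of those, selections where all 8 are seniors: C(14,8) = 3003.
Conditional probability = 3003/3105102 = 1/1034.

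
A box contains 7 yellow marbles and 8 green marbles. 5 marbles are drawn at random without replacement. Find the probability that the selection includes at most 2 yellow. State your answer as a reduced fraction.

82/143

There are C(15,5) = 3003 ways to choose the 5.
Favorable selections (at most 2 yellow): C(7,0)·C(8,5) + C(7,1)·C(8,4) + C(7,2)·C(8,3) = 56 + 490 + 1176 = 1722.
Probability = 1722/3003 = 82/143.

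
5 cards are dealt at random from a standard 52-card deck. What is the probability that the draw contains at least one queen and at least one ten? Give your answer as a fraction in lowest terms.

6509/64974

There are C(52,5) = 2598960 possible draws.
By inclusion-exclusion on the complements, draws missing all queens or all tens: C(48,5) + C(48,5) − C(44,5) = 1712304 + 1712304 − 1086008 = 2338600.
So draws with at least one of each: 2598960 − 2338600 = 260360, probability 260360/2598960 = 6509/64974.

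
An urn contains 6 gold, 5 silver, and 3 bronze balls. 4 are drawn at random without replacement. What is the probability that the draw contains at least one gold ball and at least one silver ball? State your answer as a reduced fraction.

115/143

There are C(14,4) = 1001 possible draws.
By inclusion-exclusion on the complements, draws missing all gold or all silver: C(8,4) + C(9,4) − C(3,4) = 70 + 126 − 0 = 196.
So draws with at least one of each: 1001 − 196 = 805, probability 805/1001 = 115/143.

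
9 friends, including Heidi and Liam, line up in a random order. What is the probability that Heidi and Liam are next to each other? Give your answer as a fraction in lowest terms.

2/9

There are 9! = 362880 arrangements.
Treat Heidi and Liam as a block: 8! arrangements of the blocks × 2 orders within the block = 2·40320 = 80640.
Probability = 80640/362880 = 2/9.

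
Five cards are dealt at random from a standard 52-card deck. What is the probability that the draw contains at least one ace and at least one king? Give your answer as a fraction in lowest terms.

6509/64974

There are C(52,5) = 2598960 possible draws.
By inclusion-exclusion on the complements, draws missing all aces or all kings: C(48,5) + C(48,5) − C(44,5) = 1712304 + 1712304 − 1086008 = 2338600.
So draws with at least one of each: 2598960 − 2338600 = 260360, probability 260360/2598960 = 6509/64974.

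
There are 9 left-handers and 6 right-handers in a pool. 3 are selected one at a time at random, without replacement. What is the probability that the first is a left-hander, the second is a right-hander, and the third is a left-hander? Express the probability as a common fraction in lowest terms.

72/455

Multiply the conditional probabilities at each draw: 9/15 · 6/14 · 8/13 = 432/2730 = 72/455.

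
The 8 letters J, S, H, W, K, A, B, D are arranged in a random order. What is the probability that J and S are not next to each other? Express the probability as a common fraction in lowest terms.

There are 8! = 40320 arrangements.
Arrangements with J and S adjacent: 2·7! = 10080.
So not adjacent: 40320 − 10080 = 30240, probability 30240/40320 = 3/4.

3/4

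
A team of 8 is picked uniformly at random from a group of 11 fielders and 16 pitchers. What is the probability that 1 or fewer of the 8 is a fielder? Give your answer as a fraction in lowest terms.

194/3105

There are C(27,8) = 2220075 ways to choose the 8.
Favorable selections (1 or fewer fielder): C(11,0)·C(16,8) + C(11,1)·C(16,7) = 12870 + 125840 = 138710.
Probability = 138710/2220075 = 194/3105.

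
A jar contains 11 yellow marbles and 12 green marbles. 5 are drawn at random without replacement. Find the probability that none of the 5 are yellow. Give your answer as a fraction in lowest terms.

72/3059

There are C(23,5) = 33649 possible selections.
Selections with no yellow (all green): C(12,5) = 792.
Probability = 792/33649 = 72/3059.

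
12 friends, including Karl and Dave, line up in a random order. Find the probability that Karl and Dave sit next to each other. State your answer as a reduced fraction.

There are 12! = 479001600 arrangements.
Treat Karl and Dave as a block: 11! arrangements of the blocks × 2 orders within the block = 2·39916800 = 79833600.
Probability = 79833600/479001600 = 1/6.

1/6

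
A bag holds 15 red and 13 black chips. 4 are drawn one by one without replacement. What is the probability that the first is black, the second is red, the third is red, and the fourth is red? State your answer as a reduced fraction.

13/180

Multiply the conditional probabilities at each draw: 13/28 · 15/27 · 14/26 · 13/25 = 35490/491400 = 13/180.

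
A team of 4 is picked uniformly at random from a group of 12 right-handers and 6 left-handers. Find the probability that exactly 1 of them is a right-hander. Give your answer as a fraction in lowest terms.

The sample space is all 4-subsets of the 18: C(18,4) = 3060.
Selections with exactly 1 right-hander: choose 1 of the 12 right-handers and 3 of the 6 left-handers, C(12,1)·C(6,3) = 12·20 = 240.
Probability = 240/3060 = 4/51.

4/51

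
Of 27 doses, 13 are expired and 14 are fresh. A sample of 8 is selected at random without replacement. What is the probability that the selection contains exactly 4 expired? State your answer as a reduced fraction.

The sample space is all 8-subsets of the 27: C(27,8) = 2220075.
Selections with exactly 4 expired: choose 4 of the 13 expired and 4 of the 14 fresh, C(13,4)·C(14,4) = 715·1001 = 715715.
Probability = 715715/2220075 = 1001/3105.

1001/3105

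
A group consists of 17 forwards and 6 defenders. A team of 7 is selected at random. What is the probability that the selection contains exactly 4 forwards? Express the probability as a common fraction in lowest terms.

2800/14421

There are C(23,7) = 245157 ways to choose 7 from 23.
Selections with exactly 4 forwards: choose 4 of the 17 forwards and 3 of the 6 defenders, C(17,4)·C(6,3) = 2380·20 = 47600.
Probability = 47600/245157 = 2800/14421.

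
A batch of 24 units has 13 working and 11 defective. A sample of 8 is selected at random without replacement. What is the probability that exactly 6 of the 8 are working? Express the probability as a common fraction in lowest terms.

Total number of selections: C(24,8) = 735471.
Selections with exactly 6 working: choose 6 of the 13 working and 2 of the 11 defective, C(13,6)·C(11,2) = 1716·55 = 94380.
Probability = 94380/735471 = 2860/22287.

2860/22287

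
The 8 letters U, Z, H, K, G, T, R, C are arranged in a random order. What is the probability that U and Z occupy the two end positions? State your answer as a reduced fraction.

There are 8! = 40320 arrangements.
Place U and Z at the ends in 2 ways, arrange the remaining 6 in 6! = 720 ways: 2·720 = 1440.
Probability = 1440/40320 = 1/28.

1/28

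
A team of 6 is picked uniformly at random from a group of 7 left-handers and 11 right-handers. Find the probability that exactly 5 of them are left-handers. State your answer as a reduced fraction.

11/884

Total number of selections: C(18,6) = 18564.
Selections with exactly 5 left-handers: choose 5 of the 7 left-handers and 1 of the 11 right-handers, C(7,5)·C(11,1) = 21·11 = 231.
Probability = 231/18564 = 11/884.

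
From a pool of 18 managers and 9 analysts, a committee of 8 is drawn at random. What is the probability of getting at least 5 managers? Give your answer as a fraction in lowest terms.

38182/49335

There are C(27,8) = 2220075 ways to choose the 8.
Favorable selections (at least 5 managers): C(18,5)·C(9,3) + C(18,6)·C(9,2) + C(18,7)·C(9,1) + C(18,8)·C(9,0) = 719712 + 668304 + 286416 + 43758 = 1718190.
Probability = 1718190/2220075 = 38182/49335.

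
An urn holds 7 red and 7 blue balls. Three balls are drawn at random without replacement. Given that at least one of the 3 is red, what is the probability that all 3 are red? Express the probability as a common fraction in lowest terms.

Work in counts. Selections with at least one red: C(14,3) − C(7,3) = 364 − 35 = 329.
Of those, selections where all 3 are red: C(7,3) = 35.
Conditional probability = 35/329 = 5/47.

5/47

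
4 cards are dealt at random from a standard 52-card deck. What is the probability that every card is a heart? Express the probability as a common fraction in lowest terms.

There are C(52,4) = 270725 possible 4-card hands.
Hands that are all hearts: C(13,4) = 715.
Probability = 715/270725 = 11/4165.

11/4165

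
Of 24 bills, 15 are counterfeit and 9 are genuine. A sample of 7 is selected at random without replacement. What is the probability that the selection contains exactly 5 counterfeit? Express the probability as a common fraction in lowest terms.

Total number of selections: C(24,7) = 346104.
Selections with exactly 5 counterfeit: choose 5 of the 15 counterfeit and 2 of the 9 genuine, C(15,5)·C(9,2) = 3003·36 = 108108.
Probability = 108108/346104 = 273/874.

273/874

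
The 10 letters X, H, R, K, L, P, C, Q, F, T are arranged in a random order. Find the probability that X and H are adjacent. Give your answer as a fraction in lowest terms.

There are 10! = 3628800 arrangements.
Treat X and H as a block: 9! arrangements of the blocks × 2 orders within the block = 2·362880 = 725760.
Probability = 725760/3628800 = 1/5.

1/5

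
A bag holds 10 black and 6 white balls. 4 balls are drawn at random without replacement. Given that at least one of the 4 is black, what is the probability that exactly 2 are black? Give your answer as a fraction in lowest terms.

Work in counts. Selections with at least one black: C(16,4) − C(6,4) = 1820 − 15 = 1805.
Of those, selections where exactly 2 are black: C(10,2)·C(6,2) = 45·15 = 675.
Conditional probability = 675/1805 = 135/361.

135/361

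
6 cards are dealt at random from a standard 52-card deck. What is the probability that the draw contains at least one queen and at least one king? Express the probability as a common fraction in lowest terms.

There are C(52,6) = 20358520 possible draws.
By inclusion-exclusion on the complements, draws missing all queens or all kings: C(48,6) + C(48,6) − C(44,6) = 12271512 + 12271512 − 7059052 = 17483972.
So draws with at least one of each: 20358520 − 17483972 = 2874548, probability 2874548/20358520 = 718637/5089630.

718637/5089630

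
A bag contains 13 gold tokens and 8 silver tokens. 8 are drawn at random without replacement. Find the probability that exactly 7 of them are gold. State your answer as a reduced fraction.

2288/33915

The sample space is all 8-subsets of the 21: C(21,8) = 203490.
Selections with exactly 7 gold: choose 7 of the 13 gold and 1 of the 8 silver, C(13,7)·C(8,1) = 1716·8 = 13728.
Probability = 13728/203490 = 2288/33915.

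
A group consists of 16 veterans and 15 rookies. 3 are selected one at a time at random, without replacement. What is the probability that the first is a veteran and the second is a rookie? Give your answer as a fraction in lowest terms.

8/31

Multiply the conditional probabilities at each draw: 16/31 · 15/30 = 240/930 = 8/31.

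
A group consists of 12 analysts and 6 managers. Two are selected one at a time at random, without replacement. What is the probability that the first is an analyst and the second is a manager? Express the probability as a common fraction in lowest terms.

Multiply the conditional probabilities at each draw: 12/18 · 6/17 = 72/306 = 4/17.

4/17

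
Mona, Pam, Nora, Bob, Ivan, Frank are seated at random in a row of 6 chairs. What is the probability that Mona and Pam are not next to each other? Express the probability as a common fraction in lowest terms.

There are 6! = 720 arrangements.
Arrangements with Mona and Pam adjacent: 2·5! = 240.
So not adjacent: 720 − 240 = 480, probability 480/720 = 2/3.

2/3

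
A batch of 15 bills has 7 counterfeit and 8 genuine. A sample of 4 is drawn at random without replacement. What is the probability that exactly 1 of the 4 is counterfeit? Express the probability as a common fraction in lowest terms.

56/195

Total number of selections: C(15,4) = 1365.
Selections with exactly 1 counterfeit: choose 1 of the 7 counterfeit and 3 of the 8 genuine, C(7,1)·C(8,3) = 7·56 = 392.
Probability = 392/1365 = 56/195.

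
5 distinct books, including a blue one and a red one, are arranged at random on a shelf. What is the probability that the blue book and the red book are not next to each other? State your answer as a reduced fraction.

3/5

There are 5! = 120 arrangements.
Arrangements with the blue book and the red book adjacent: 2·4! = 48.
So not adjacent: 120 − 48 = 72, probability 72/120 = 3/5.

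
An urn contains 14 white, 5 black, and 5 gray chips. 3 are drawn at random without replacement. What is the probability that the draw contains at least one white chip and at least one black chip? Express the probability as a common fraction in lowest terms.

945/2024

There are C(24,3) = 2024 possible draws.
By inclusion-exclusion on the complements, draws missing all white or all black: C(10,3) + C(19,3) − C(5,3) = 120 + 969 − 10 = 1079.
So draws with at least one of each: 2024 − 1079 = 945, probability 945/2024.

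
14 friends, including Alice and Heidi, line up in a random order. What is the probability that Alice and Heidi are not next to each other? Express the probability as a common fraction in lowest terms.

There are 14! = 87178291200 arrangements.
Arrangements with Alice and Heidi adjacent: 2·13! = 12454041600.
So not adjacent: 87178291200 − 12454041600 = 74724249600, probability 74724249600/87178291200 = 6/7.

6/7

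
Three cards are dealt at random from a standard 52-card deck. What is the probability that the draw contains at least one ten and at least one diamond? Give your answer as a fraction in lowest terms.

There are C(52,3) = 22100 possible draws.
By inclusion-exclusion on the complements, draws missing all tens or all diamonds: C(48,3) + C(39,3) − C(36,3) = 17296 + 9139 − 7140 = 19295.
So draws with at least one of each: 22100 − 19295 = 2805, probability 2805/22100 = 33/260.

33/260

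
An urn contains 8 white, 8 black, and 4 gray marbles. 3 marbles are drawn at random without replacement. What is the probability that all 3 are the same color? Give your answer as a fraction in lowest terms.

There are C(20,3) = 1140 ways to draw 3 marbles.
All same color: C(8,3) + C(8,3) + C(4,3) = 56 + 56 + 4 = 116.
Probability = 116/1140 = 29/285.

29/285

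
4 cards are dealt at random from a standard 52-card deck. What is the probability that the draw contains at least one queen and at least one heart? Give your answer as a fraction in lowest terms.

52799/270725

There are C(52,4) = 270725 possible draws.
By inclusion-exclusion on the complements, draws missing all queens or all hearts: C(48,4) + C(39,4) − C(36,4) = 194580 + 82251 − 58905 = 217926.
So draws with at least one of each: 270725 − 217926 = 52799, probability 52799/270725.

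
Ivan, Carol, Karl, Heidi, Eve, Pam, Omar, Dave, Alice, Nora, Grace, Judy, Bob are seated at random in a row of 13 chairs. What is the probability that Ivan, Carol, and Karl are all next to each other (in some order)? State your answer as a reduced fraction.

There are 13! = 6227020800 arrangements.
Treat the three as one block: 11! placements × 3! orders within the block = 39916800·6 = 239500800.
Probability = 239500800/6227020800 = 1/26.

1/26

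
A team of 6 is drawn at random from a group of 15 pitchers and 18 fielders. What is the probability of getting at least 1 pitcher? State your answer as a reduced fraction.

There are C(33,6) = 1107568 ways to choose the 6.
The complement is all 6 are fielders: C(18,6) = 18564.
Probability = 1 − 18564/1107568 = 1089004/1107568 = 38893/39556.

38893/39556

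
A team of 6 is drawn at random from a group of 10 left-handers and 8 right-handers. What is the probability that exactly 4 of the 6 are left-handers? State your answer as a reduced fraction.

Total number of selections: C(18,6) = 18564.
Selections with exactly 4 left-handers: choose 4 of the 10 left-handers and 2 of the 8 right-handers, C(10,4)·C(8,2) = 210·28 = 5880.
Probability = 5880/18564 = 70/221.

70/221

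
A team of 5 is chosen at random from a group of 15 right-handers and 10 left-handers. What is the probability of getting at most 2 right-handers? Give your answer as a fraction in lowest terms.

Total selections: C(25,5) = 53130.
Favorable selections (at most 2 right-handers): C(15,0)·C(10,5) + C(15,1)·C(10,4) + C(15,2)·C(10,3) = 252 + 3150 + 12600 = 16002.
Probability = 16002/53130 = 381/1265.

381/1265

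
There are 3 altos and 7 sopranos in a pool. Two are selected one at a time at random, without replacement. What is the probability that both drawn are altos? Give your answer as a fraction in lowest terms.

1/15

Multiply the conditional probabilities at each draw: 3/10 · 2/9 = 6/90 = 1/15.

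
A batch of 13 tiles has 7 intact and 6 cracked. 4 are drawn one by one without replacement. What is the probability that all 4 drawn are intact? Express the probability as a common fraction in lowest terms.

7/143

Multiply the conditional probabilities at each draw: 7/13 · 6/12 · 5/11 · 4/10 = 840/17160 = 7/143.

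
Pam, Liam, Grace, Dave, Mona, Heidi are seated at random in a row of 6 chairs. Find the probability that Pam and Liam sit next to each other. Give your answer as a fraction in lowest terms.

There are 6! = 720 arrangements.
Treat Pam and Liam as a block: 5! arrangements of the blocks × 2 orders within the block = 2·120 = 240.
Probability = 240/720 = 1/3.

1/3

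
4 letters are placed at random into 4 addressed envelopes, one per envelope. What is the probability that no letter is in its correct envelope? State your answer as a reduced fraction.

3/8

There are 4! = 24 assignments.
By inclusion-exclusion, assignments with no fixed points: C(4,0)·4! − C(4,1)·3! + C(4,2)·2! − C(4,3)·1! + C(4,4)·0! = 9.
Probability = 9/24 = 3/8.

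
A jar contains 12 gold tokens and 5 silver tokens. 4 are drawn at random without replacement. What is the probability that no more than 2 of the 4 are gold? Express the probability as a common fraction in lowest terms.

There are C(17,4) = 2380 ways to choose the 4.
Count the complement (more than 2 gold): C(12,3)·C(5,1) + C(12,4)·C(5,0) = 1100 + 495 = 1595.
Probability = 1 − 1595/2380 = 785/2380 = 157/476.

157/476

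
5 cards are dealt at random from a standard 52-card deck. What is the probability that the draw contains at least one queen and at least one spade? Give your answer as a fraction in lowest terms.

229297/866320

There are C(52,5) = 2598960 possible draws.
By inclusion-exclusion on the complements, draws missing all queens or all spades: C(48,5) + C(39,5) − C(36,5) = 1712304 + 575757 − 376992 = 1911069.
So draws with at least one of each: 2598960 − 1911069 = 687891, probability 687891/2598960 = 229297/866320.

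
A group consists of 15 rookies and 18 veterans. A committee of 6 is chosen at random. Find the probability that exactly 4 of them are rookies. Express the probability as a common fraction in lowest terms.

29835/158224

There are C(33,6) = 1107568 ways to choose 6 from 33.
Selections with exactly 4 rookies: choose 4 of the 15 rookies and 2 of the 18 veterans, C(15,4)·C(18,2) = 1365·153 = 208845.
Probability = 208845/1107568 = 29835/158224.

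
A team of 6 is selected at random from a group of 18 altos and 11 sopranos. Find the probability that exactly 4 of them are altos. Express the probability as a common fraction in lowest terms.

935/2639

The sample space is all 6-subsets of the 29: C(29,6) = 475020.
Selections with exactly 4 altos: choose 4 of the 18 altos and 2 of the 11 sopranos, C(18,4)·C(11,2) = 3060·55 = 168300.
Probability = 168300/475020 = 935/2639.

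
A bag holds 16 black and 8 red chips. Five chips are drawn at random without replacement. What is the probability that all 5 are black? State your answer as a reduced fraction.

There are C(24,5) = 42504 possible selections.
Selections with all black: C(16,5) = 4368.
Probability = 4368/42504 = 26/253.

26/253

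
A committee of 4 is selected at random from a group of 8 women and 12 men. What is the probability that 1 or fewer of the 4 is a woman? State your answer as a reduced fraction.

There are C(20,4) = 4845 ways to choose the 4.
Favorable selections (1 or fewer woman): C(8,0)·C(12,4) + C(8,1)·C(12,3) = 495 + 1760 = 2255.
Probability = 2255/4845 = 451/969.

451/969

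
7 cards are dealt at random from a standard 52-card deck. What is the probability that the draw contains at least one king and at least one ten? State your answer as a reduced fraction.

There are C(52,7) = 133784560 possible draws.
By inclusion-exclusion on the complements, draws missing all kings or all tens: C(48,7) + C(48,7) − C(44,7) = 73629072 + 73629072 − 38320568 = 108937576.
So draws with at least one of each: 133784560 − 108937576 = 24846984, probability 24846984/133784560 = 3105873/16723070.

3105873/16723070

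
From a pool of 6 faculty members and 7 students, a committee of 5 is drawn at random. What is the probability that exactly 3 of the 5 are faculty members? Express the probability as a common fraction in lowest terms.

Total number of selections: C(13,5) = 1287.
Selections with exactly 3 faculty members: choose 3 of the 6 faculty members and 2 of the 7 students, C(6,3)·C(7,2) = 20·21 = 420.
Probability = 420/1287 = 140/429.

140/429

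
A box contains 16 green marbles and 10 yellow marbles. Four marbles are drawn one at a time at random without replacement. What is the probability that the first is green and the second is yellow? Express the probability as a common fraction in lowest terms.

16/65

Multiply the conditional probabilities at each draw: 16/26 · 10/25 = 160/650 = 16/65.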